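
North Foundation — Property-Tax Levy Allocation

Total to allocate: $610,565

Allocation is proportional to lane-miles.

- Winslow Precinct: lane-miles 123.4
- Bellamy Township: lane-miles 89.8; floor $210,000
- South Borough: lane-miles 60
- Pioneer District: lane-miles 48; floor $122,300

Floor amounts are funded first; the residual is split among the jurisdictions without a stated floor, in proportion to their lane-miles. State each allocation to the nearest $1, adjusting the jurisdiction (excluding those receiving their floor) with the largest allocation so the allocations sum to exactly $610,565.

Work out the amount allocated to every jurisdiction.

Guaranteed amounts: Bellamy Township $210,000; Pioneer District $122,300. Residual $278,265.
Residual split over remaining lane-miles 183.4: Winslow Precinct 187,229.56 → $187,230; South Borough 91,035.44 → $91,035.

Winslow Precinct: $187,230 · Bellamy Township: $210,000 · South Borough: $91,035 · Pioneer District: $122,300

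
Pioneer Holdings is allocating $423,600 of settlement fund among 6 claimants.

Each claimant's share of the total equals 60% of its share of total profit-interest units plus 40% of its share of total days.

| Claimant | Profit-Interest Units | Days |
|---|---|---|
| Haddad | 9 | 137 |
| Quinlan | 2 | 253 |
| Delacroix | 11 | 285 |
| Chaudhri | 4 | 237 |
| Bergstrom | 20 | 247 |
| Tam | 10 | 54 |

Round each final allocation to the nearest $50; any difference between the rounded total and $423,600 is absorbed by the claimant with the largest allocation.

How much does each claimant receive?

Haddad: $60,000; Quinlan: $44,400; Delacroix: $89,750; Chaudhri: $51,250; Bergstrom: $125,250; Tam: $52,950

Totals — profit-interest units 56, days 1,213.
Blended shares (60% profit-interest units + 40% days): Haddad 0.1416; Quinlan 0.1049; Delacroix 0.2118; Chaudhri 0.1210; Bergstrom 0.2957; Tam 0.1249.
Unrounded shares: Haddad 59,984.22; Quinlan 44,417.88; Delacroix 89,735.00; Chaudhri 51,260.04; Bergstrom 125,274.05; Tam 52,928.80.
At nearest $50: Haddad $60,000; Quinlan $44,400; Delacroix $89,750; Chaudhri $51,250; Bergstrom $125,250; Tam $52,950. Sum = $423,600.
No rounding difference to absorb.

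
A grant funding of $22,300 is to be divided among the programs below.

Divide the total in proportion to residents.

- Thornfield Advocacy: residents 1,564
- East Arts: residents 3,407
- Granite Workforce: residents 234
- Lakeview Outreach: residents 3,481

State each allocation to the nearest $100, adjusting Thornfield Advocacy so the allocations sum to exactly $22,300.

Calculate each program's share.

Total residents = 8,686.
Pro-rata amounts: Thornfield Advocacy 1,564/8,686 × $22,300 = 4,015.34; East Arts 3,407/8,686 × $22,300 = 8,746.96; Granite Workforce 234/8,686 × $22,300 = 600.76; Lakeview Outreach 3,481/8,686 × $22,300 = 8,936.94.
At nearest $100: Thornfield Advocacy $4,000; East Arts $8,700; Granite Workforce $600; Lakeview Outreach $8,900. Sum = $22,200.
Difference $22,300 − $22,200 = +$100 applied to Thornfield Advocacy: Thornfield Advocacy becomes $4,100.

Thornfield Advocacy: $4,100 · East Arts: $8,700 · Granite Workforce: $600 · Lakeview Outreach: $8,900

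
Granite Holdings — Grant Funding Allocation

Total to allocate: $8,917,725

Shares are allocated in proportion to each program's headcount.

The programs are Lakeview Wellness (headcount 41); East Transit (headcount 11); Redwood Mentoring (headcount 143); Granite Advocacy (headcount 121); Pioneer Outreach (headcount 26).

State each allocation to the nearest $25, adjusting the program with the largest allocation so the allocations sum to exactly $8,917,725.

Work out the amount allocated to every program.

Headcount total: 342.
Pro-rata amounts: Lakeview Wellness 41/342 × $8,917,725 = 1,069,083.99; East Transit 11/342 × $8,917,725 = 286,827.41; Redwood Mentoring 143/342 × $8,917,725 = 3,728,756.36; Granite Advocacy 121/342 × $8,917,725 = 3,155,101.54; Pioneer Outreach 26/342 × $8,917,725 = 677,955.70.
Rounded to nearest $25: Lakeview Wellness $1,069,075; East Transit $286,825; Redwood Mentoring $3,728,750; Granite Advocacy $3,155,100; Pioneer Outreach $677,950. Sum = $8,917,700.
Difference $8,917,725 − $8,917,700 = +$25 applied to largest allocation (Redwood Mentoring): Redwood Mentoring becomes $3,728,775.

Lakeview Wellness: $1,069,075; East Transit: $286,825; Redwood Mentoring: $3,728,775; Granite Advocacy: $3,155,100; Pioneer Outreach: $677,950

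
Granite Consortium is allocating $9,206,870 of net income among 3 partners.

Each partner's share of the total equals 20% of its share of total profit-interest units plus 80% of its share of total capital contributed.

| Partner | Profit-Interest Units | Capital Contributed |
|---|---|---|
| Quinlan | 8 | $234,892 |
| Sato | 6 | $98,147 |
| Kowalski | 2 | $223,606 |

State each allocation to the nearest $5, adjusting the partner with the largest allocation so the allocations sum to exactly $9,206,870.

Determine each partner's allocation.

Profit-interest units total 16; capital contributed total 556,645.
Blended shares (20% profit-interest units + 80% capital contributed): Quinlan 0.4376; Sato 0.2161; Kowalski 0.3464.
Raw shares: Quinlan 4,028,765.01; Sato 1,989,190.95; Kowalski 3,188,914.03.
Rounded to nearest $5: Quinlan $4,028,765; Sato $1,989,190; Kowalski $3,188,915. Sum = $9,206,870.
No rounding difference to absorb.

Quinlan: $4,028,765 | Sato: $1,989,190 | Kowalski: $3,188,915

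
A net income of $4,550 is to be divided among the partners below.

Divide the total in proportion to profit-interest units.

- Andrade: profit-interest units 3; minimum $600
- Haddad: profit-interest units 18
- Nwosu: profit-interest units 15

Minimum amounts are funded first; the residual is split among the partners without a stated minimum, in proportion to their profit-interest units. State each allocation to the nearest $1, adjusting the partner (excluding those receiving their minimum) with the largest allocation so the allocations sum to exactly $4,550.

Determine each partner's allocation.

Guaranteed amounts: Andrade $600. Residual $3,950.
Residual split over remaining profit-interest units 33: Haddad 2,154.55 → $2,155; Nwosu 1,795.45 → $1,795.

Andrade: $600; Haddad: $2,155; Nwosu: $1,795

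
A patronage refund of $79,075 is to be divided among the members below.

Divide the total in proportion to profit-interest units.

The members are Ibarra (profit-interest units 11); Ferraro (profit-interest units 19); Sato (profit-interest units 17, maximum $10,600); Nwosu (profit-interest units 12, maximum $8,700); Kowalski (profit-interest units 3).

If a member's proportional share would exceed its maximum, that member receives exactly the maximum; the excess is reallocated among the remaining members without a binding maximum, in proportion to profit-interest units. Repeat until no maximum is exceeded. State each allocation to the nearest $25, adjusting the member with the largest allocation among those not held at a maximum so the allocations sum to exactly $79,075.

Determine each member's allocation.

Ibarra: $19,925 | Ferraro: $34,425 | Sato: $10,600 | Nwosu: $8,700 | Kowalski: $5,425

Profit-interest units total: 62.
Pro-rata shares before constraints: Ibarra 14,029.44; Ferraro 24,232.66; Sato 21,681.85; Nwosu 15,304.84; Kowalski 3,826.21.
Held at cap: Sato ($10,600), Nwosu ($8,700); residual $59,775 reallocated over remaining profit-interest units 33.
Remaining shares: Ibarra 19,925.00 → $19,925; Ferraro 34,415.91 → $34,425; Kowalski 5,434.09 → $5,425.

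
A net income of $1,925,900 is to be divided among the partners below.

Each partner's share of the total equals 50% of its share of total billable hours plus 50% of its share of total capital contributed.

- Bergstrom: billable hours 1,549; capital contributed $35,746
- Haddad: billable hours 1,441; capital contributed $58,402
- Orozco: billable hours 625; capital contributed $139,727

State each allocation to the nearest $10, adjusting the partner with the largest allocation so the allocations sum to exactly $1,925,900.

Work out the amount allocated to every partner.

Bergstrom: $559,800 | Haddad: $624,310 | Orozco: $741,790

Totals — billable hours 3,615, capital contributed 233,875.
Blended shares (50% billable hours + 50% capital contributed): Bergstrom 0.2907; Haddad 0.3242; Orozco 0.3852.
Raw shares: Bergstrom 559,796.27; Haddad 624,310.78; Orozco 741,792.94.
Rounded to nearest $10: Bergstrom $559,800; Haddad $624,310; Orozco $741,790. Sum = $1,925,900.
Rounded total matches; no reconciliation needed.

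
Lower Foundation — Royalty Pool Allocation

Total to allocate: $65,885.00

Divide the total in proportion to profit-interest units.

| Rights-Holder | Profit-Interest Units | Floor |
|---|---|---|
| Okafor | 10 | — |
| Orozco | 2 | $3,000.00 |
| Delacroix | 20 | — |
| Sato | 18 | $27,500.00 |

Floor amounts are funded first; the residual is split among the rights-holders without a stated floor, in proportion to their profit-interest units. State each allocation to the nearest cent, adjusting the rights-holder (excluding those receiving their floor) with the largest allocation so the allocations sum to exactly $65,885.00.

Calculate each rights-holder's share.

Minimums first: Orozco $3,000.00; Sato $27,500.00. Remaining pool $35,385.00.
Remaining pool split over remaining profit-interest units 30: Okafor 11,795.0000 → $11,795.00; Delacroix 23,590.0000 → $23,590.00.

Okafor: $11,795.00 | Orozco: $3,000.00 | Delacroix: $23,590.00 | Sato: $27,500.00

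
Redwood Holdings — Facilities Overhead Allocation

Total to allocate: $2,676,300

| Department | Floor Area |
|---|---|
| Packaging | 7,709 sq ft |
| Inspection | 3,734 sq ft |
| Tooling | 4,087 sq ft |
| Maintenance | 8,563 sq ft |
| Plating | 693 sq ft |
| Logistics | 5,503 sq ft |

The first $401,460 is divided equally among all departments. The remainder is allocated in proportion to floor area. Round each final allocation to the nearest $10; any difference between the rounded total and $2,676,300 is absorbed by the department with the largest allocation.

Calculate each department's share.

Equal tier: $401,460 ÷ 6 = $66,910 apiece.
Remainder $2,274,840 by floor area (total 30,289): Packaging 578,980.54 → $578,980; Inspection 280,440.18 → $280,440; Tooling 306,952.06 → $306,950; Maintenance 643,119.78 → $643,120; Plating 52,047.41 → $52,050; Logistics 413,300.03 → $413,300.
Totals: Packaging $66,910 + $578,980 = $645,890; Inspection $66,910 + $280,440 = $347,350; Tooling $66,910 + $306,950 = $373,860; Maintenance $66,910 + $643,120 = $710,030; Plating $66,910 + $52,050 = $118,960; Logistics $66,910 + $413,300 = $480,210.

Packaging: $645,890 | Inspection: $347,350 | Tooling: $373,860 | Maintenance: $710,030 | Plating: $118,960 | Logistics: $480,210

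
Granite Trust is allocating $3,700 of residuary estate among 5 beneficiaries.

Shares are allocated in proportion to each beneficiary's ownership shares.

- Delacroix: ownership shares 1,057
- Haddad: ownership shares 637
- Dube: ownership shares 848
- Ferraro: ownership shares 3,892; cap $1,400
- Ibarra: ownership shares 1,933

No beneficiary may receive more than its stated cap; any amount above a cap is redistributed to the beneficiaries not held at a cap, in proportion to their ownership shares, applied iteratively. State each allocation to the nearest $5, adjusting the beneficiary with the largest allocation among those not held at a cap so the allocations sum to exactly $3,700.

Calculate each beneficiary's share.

Delacroix: $545 · Haddad: $325 · Dube: $435 · Ferraro: $1,400 · Ibarra: $995

Ownership shares total: 8,367.
Pro-rata shares before constraints: Delacroix 467.42; Haddad 281.69; Dube 375.00; Ferraro 1,721.09; Ibarra 854.80.
Held at cap: Ferraro ($1,400); balance $2,300 reallocated over remaining ownership shares 4,475.
Redistributed shares: Delacroix 543.26 → $545; Haddad 327.40 → $325; Dube 435.84 → $435; Ibarra 993.50 → $995.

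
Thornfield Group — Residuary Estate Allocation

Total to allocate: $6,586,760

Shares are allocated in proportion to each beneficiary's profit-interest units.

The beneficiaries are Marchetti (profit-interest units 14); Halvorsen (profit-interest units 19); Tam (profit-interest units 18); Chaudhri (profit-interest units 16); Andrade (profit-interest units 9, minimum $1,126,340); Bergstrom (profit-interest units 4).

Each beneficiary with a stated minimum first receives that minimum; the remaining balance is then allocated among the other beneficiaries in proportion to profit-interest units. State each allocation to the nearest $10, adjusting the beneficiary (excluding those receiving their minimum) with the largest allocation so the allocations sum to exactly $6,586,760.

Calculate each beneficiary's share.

Marchetti: $1,076,700 · Halvorsen: $1,461,240 · Tam: $1,384,330 · Chaudhri: $1,230,520 · Andrade: $1,126,340 · Bergstrom: $307,630

Fund the minimums — Andrade $1,126,340. Balance $5,460,420.
Balance split over remaining profit-interest units 71: Marchetti 1,076,702.54 → $1,076,700; Halvorsen 1,461,239.15 → $1,461,240; Tam 1,384,331.83 → $1,384,330; Chaudhri 1,230,517.18 → $1,230,520; Bergstrom 307,629.30 → $307,630.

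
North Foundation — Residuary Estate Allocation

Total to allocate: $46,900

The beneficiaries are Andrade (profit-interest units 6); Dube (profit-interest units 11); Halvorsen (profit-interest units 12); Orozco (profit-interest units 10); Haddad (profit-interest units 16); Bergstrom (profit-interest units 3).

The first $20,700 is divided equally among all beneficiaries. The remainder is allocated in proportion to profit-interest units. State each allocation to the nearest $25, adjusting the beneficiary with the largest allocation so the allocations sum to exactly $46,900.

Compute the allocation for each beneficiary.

Andrade: $6,150 | Dube: $8,425 | Halvorsen: $8,875 | Orozco: $7,975 | Haddad: $10,675 | Bergstrom: $4,800

$20,700 shared equally gives $3,450 per beneficiary.
Remainder $26,200 by profit-interest units (total 58): Andrade 2,710.34 → $2,700; Dube 4,968.97 → $4,975; Halvorsen 5,420.69 → $5,425; Orozco 4,517.24 → $4,525; Haddad 7,227.59 → $7,225; Bergstrom 1,355.17 → $1,350.
Totals: Andrade $3,450 + $2,700 = $6,150; Dube $3,450 + $4,975 = $8,425; Halvorsen $3,450 + $5,425 = $8,875; Orozco $3,450 + $4,525 = $7,975; Haddad $3,450 + $7,225 = $10,675; Bergstrom $3,450 + $1,350 = $4,800.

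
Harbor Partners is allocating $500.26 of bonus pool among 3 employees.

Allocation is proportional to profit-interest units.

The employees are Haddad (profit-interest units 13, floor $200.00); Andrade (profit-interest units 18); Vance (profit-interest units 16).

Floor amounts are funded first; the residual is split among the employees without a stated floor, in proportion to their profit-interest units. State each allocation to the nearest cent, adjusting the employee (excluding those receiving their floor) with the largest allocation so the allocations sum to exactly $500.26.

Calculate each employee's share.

Fund the minimums — Haddad $200.00. Balance $300.26.
Balance split over remaining profit-interest units 34: Andrade 158.9612 → $158.96; Vance 141.2988 → $141.30.

Haddad: $200.00 · Andrade: $158.96 · Vance: $141.30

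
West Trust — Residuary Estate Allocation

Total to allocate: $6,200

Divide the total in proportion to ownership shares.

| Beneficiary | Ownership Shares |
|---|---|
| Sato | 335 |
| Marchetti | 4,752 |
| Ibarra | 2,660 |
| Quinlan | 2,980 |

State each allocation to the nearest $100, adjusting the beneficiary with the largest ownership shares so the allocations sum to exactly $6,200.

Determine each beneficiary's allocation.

Sato: $200; Marchetti: $2,800; Ibarra: $1,500; Quinlan: $1,700

Sum of ownership shares: 10,727.
Proportional shares: Sato 335/10,727 × $6,200 = 193.62; Marchetti 4,752/10,727 × $6,200 = 2,746.56; Ibarra 2,660/10,727 × $6,200 = 1,537.43; Quinlan 2,980/10,727 × $6,200 = 1,722.38.
Rounded to nearest $100: Sato $200; Marchetti $2,700; Ibarra $1,500; Quinlan $1,700. Sum = $6,100.
Difference $6,200 − $6,100 = +$100 applied to largest ownership shares (Marchetti): Marchetti becomes $2,800.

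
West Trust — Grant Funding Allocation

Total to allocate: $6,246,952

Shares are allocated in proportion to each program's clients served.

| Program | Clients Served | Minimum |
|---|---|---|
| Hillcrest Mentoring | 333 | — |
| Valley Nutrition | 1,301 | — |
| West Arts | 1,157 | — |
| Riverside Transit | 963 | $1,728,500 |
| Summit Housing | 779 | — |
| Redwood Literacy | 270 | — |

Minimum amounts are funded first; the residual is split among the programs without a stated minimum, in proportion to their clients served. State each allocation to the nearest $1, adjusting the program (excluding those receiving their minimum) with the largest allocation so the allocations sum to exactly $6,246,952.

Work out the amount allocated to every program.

Hillcrest Mentoring: $391,835; Valley Nutrition: $1,530,860; West Arts: $1,361,419; Riverside Transit: $1,728,500; Summit Housing: $916,634; Redwood Literacy: $317,704

Minimums first: Riverside Transit $1,728,500. Residual $4,518,452.
Residual split over remaining clients served 3,840: Hillcrest Mentoring 391,834.51 → $391,835; Valley Nutrition 1,530,860.95 → $1,530,861; West Arts 1,361,419.00 → $1,361,419; Summit Housing 916,633.88 → $916,634; Redwood Literacy 317,703.66 → $317,704.
Rounding difference −$1 applied to Valley Nutrition → $1,530,860.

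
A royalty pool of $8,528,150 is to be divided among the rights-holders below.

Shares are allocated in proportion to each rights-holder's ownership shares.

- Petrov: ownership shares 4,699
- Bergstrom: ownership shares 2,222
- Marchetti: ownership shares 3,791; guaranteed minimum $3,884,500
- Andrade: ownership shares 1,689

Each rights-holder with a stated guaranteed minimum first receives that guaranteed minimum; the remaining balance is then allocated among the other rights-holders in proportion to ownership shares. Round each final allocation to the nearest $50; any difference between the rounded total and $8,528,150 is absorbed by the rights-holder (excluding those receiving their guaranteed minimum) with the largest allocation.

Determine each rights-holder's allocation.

Fund the minimums — Marchetti $3,884,500. Balance $4,643,650.
Balance split over remaining ownership shares 8,610: Petrov 2,534,321.88 → $2,534,300; Bergstrom 1,198,396.09 → $1,198,400; Andrade 910,932.04 → $910,950.

Petrov: $2,534,300 · Bergstrom: $1,198,400 · Marchetti: $3,884,500 · Andrade: $910,950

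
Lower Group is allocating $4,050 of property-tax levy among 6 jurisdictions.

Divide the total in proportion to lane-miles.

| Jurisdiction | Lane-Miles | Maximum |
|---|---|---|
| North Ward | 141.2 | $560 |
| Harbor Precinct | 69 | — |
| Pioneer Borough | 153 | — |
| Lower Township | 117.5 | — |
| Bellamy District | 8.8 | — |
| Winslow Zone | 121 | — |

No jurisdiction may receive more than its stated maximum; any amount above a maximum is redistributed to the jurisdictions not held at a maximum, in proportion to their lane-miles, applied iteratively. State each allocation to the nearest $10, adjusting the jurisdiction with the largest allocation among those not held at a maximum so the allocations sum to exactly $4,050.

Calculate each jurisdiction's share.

North Ward: $560 · Harbor Precinct: $510 · Pioneer Borough: $1,140 · Lower Township: $870 · Bellamy District: $70 · Winslow Zone: $900

Lane-miles total: 610.5.
Pro-rata shares before constraints: North Ward 936.71; Harbor Precinct 457.74; Pioneer Borough 1,014.99; Lower Township 779.48; Bellamy District 58.38; Winslow Zone 802.70.
Capped: North Ward ($560); balance $3,490 reallocated over remaining lane-miles 469.3.
Shares after redistribution: Harbor Precinct 513.13 → $510; Pioneer Borough 1,137.80 → $1,140; Lower Township 873.80 → $870; Bellamy District 65.44 → $70; Winslow Zone 899.83 → $900.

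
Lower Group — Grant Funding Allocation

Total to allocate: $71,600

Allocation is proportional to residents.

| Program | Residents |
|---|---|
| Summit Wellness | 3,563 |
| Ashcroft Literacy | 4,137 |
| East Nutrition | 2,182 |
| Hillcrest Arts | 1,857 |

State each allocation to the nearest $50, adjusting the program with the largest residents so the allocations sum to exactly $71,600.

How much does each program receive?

Summit Wellness: $21,750 | Ashcroft Literacy: $25,200 | East Nutrition: $13,300 | Hillcrest Arts: $11,350

Residents total: 3,563 + 4,137 + 2,182 + 1,857 = 11,739.
Unrounded shares: Summit Wellness 21,731.90; Ashcroft Literacy 25,232.92; East Nutrition 13,308.73; Hillcrest Arts 11,326.45.
At nearest $50: Summit Wellness $21,750; Ashcroft Literacy $25,250; East Nutrition $13,300; Hillcrest Arts $11,350. Sum = $71,650.
Difference $71,600 − $71,650 = −$50 applied to largest residents (Ashcroft Literacy): Ashcroft Literacy becomes $25,200.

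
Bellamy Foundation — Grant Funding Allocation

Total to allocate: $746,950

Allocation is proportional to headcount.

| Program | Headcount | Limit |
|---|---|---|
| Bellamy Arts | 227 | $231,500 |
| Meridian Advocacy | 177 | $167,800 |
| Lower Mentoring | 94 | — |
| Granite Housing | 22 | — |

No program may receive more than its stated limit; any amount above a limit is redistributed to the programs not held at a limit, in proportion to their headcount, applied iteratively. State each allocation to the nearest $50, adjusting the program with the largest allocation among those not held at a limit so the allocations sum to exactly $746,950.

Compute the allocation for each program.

Sum of headcount: 520.
Unconstrained shares: Bellamy Arts 326,072.40; Meridian Advocacy 254,250.29; Lower Mentoring 135,025.58; Granite Housing 31,601.73.
Capped: Bellamy Arts ($231,500), Meridian Advocacy ($167,800); residual $347,650 reallocated over remaining headcount 116.
Redistributed shares: Lower Mentoring 281,716.38 → $281,700; Granite Housing 65,933.62 → $65,950.

Bellamy Arts: $231,500; Meridian Advocacy: $167,800; Lower Mentoring: $281,700; Granite Housing: $65,950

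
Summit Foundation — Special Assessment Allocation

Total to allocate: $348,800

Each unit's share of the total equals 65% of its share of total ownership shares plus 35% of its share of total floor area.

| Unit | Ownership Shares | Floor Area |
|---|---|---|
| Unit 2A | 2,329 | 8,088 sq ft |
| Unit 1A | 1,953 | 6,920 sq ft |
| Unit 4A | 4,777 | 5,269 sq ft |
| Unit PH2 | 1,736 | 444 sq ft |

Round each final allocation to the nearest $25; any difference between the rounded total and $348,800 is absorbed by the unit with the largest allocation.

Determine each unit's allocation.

Totals — ownership shares 10,795, floor area 20,721.
Blended shares (65% ownership shares + 35% floor area): Unit 2A 0.2769; Unit 1A 0.2345; Unit 4A 0.3766; Unit PH2 0.1120.
Raw shares: Unit 2A 96,565.72; Unit 1A 81,787.45; Unit 4A 131,370.94; Unit PH2 39,075.89.
After rounding ($25): Unit 2A $96,575; Unit 1A $81,775; Unit 4A $131,375; Unit PH2 $39,075. Sum = $348,800.
Rounded total matches; no reconciliation needed.

Unit 2A: $96,575 · Unit 1A: $81,775 · Unit 4A: $131,375 · Unit PH2: $39,075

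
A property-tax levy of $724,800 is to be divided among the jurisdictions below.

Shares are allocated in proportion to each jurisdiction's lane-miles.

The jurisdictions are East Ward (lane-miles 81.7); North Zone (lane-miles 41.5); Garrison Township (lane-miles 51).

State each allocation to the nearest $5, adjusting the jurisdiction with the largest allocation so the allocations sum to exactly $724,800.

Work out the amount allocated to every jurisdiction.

Lane-miles total: 174.2.
Proportional shares: East Ward 81.7/174.2 × $724,800 = 339,932.03; North Zone 41.5/174.2 × $724,800 = 172,670.49; Garrison Township 51/174.2 × $724,800 = 212,197.47.
After rounding ($5): East Ward $339,930; North Zone $172,670; Garrison Township $212,195. Sum = $724,795.
Difference $724,800 − $724,795 = +$5 applied to largest allocation (East Ward): East Ward becomes $339,935.

East Ward: $339,935 · North Zone: $172,670 · Garrison Township: $212,195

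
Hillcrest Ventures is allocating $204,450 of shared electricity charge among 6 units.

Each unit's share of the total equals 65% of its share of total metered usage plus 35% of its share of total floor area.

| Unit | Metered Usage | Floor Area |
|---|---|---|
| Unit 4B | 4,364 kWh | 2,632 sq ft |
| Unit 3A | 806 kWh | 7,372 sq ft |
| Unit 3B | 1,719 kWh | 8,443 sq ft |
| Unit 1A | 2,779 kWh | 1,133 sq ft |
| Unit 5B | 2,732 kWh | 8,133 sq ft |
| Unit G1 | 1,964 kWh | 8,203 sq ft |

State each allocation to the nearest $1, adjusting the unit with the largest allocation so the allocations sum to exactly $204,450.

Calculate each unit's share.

Metered usage total 14,364; floor area total 35,916.
Combined weights (65% metered usage + 35% floor area): Unit 4B 0.2231; Unit 3A 0.1083; Unit 3B 0.1601; Unit 1A 0.1368; Unit 5B 0.2029; Unit G1 0.1688.
Unrounded shares: Unit 4B 45,618.63; Unit 3A 22,144.59; Unit 3B 32,725.27; Unit 1A 27,968.02; Unit 5B 41,479.69; Unit G1 34,513.79.
After rounding ($1): Unit 4B $45,619; Unit 3A $22,145; Unit 3B $32,725; Unit 1A $27,968; Unit 5B $41,480; Unit G1 $34,514. Sum = $204,451.
Difference $204,450 − $204,451 = −$1 applied to largest allocation (Unit 4B): Unit 4B becomes $45,618.

Unit 4B: $45,618 | Unit 3A: $22,145 | Unit 3B: $32,725 | Unit 1A: $27,968 | Unit 5B: $41,480 | Unit G1: $34,514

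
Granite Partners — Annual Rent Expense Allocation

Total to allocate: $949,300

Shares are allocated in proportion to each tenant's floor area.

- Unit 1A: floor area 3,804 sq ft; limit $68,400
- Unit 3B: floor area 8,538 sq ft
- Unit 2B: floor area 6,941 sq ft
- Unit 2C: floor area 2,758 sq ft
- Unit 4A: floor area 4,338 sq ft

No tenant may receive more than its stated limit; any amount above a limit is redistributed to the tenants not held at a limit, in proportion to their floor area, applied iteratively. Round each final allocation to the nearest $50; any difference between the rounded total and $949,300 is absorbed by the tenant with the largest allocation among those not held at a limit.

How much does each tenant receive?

Unit 1A: $68,400 · Unit 3B: $333,200 · Unit 2B: $270,850 · Unit 2C: $107,600 · Unit 4A: $169,250

Total floor area = 26,379.
Unconstrained shares: Unit 1A 136,894.39; Unit 3B 307,256.66; Unit 2B 249,785.48; Unit 2C 99,252.03; Unit 4A 156,111.43.
Capped: Unit 1A ($68,400); balance $880,900 reallocated over remaining floor area 22,575.
Remaining shares: Unit 3B 333,161.65 → $333,150; Unit 2B 270,845.05 → $270,850; Unit 2C 107,620.03 → $107,600; Unit 4A 169,273.28 → $169,250.
Rounding difference +$50 applied to Unit 3B → $333,200.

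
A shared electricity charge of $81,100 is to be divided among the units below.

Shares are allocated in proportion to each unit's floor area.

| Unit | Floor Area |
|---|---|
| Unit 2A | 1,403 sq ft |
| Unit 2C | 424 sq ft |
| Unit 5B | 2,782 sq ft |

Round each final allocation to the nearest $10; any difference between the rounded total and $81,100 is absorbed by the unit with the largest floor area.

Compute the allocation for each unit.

Unit 2A: $24,690; Unit 2C: $7,460; Unit 5B: $48,950

Total floor area = 1,403 + 424 + 2,782 = 4,609.
Raw shares: Unit 2A 24,687.20; Unit 2C 7,460.71; Unit 5B 48,952.09.
Rounded to nearest $10: Unit 2A $24,690; Unit 2C $7,460; Unit 5B $48,950. Sum = $81,100.
No rounding difference to absorb.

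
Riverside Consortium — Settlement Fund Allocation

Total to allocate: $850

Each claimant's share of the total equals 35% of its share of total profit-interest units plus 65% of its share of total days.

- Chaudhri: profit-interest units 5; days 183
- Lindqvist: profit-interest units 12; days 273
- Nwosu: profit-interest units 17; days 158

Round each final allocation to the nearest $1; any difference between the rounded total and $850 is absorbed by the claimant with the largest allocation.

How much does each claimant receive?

Chaudhri: $208 · Lindqvist: $351 · Nwosu: $291

Totals — profit-interest units 34, days 614.
Blended shares (35% profit-interest units + 65% days): Chaudhri 0.2452; Lindqvist 0.4125; Nwosu 0.3423.
Raw shares: Chaudhri 208.42; Lindqvist 350.66; Nwosu 290.92.
At nearest $1: Chaudhri $208; Lindqvist $351; Nwosu $291. Sum = $850.
No rounding difference to absorb.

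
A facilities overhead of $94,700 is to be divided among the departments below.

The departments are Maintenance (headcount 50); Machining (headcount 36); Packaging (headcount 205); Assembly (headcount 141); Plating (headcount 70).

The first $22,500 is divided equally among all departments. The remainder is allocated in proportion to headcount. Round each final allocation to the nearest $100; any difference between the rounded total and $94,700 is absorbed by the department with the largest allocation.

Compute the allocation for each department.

Maintenance: $11,700; Machining: $9,700; Packaging: $33,900; Assembly: $24,800; Plating: $14,600

Equal tier: $22,500 ÷ 5 = $4,500 apiece.
Remainder $72,200 by headcount (total 502): Maintenance 7,191.24 → $7,200; Machining 5,177.69 → $5,200; Packaging 29,484.06 → $29,500; Assembly 20,279.28 → $20,300; Plating 10,067.73 → $10,100.
Rounding difference −$100 on remainder applied to Packaging.
Totals: Maintenance $4,500 + $7,200 = $11,700; Machining $4,500 + $5,200 = $9,700; Packaging $4,500 + $29,400 = $33,900; Assembly $4,500 + $20,300 = $24,800; Plating $4,500 + $10,100 = $14,600.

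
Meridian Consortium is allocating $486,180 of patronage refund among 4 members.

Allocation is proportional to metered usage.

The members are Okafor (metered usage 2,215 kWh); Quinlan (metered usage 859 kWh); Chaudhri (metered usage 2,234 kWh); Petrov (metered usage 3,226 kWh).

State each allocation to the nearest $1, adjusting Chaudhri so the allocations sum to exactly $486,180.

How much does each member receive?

Okafor: $126,188 | Quinlan: $48,937 | Chaudhri: $127,271 | Petrov: $183,784

Sum of metered usage: 8,534.
Unrounded shares: Okafor 2,215/8,534 × $486,180 = 126,188.04; Quinlan 859/8,534 × $486,180 = 48,937.03; Chaudhri 2,234/8,534 × $486,180 = 127,270.46; Petrov 3,226/8,534 × $486,180 = 183,784.47.
After rounding ($1): Okafor $126,188; Quinlan $48,937; Chaudhri $127,270; Petrov $183,784. Sum = $486,179.
Difference $486,180 − $486,179 = +$1 applied to Chaudhri: Chaudhri becomes $127,271.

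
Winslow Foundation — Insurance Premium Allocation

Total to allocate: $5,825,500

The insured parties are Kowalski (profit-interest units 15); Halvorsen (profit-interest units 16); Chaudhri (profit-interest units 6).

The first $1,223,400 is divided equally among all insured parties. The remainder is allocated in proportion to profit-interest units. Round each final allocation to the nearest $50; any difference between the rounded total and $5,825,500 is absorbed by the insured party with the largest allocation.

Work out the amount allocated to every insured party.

Kowalski: $2,273,500 · Halvorsen: $2,397,900 · Chaudhri: $1,154,100

First tranche $1,223,400 split equally: $407,800 each.
Remainder $4,602,100 by profit-interest units (total 37): Kowalski 1,865,716.22 → $1,865,700; Halvorsen 1,990,097.30 → $1,990,100; Chaudhri 746,286.49 → $746,300.
Totals: Kowalski $407,800 + $1,865,700 = $2,273,500; Halvorsen $407,800 + $1,990,100 = $2,397,900; Chaudhri $407,800 + $746,300 = $1,154,100.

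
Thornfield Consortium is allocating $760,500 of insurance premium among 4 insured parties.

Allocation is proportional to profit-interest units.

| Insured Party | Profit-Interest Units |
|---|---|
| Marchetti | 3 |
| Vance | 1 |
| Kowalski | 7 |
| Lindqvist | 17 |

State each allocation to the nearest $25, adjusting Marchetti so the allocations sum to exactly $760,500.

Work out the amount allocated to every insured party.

Marchetti: $81,500 · Vance: $27,150 · Kowalski: $190,125 · Lindqvist: $461,725

Profit-interest units total: 28.
Unrounded shares: Marchetti 3/28 × $760,500 = 81,482.14; Vance 1/28 × $760,500 = 27,160.71; Kowalski 7/28 × $760,500 = 190,125.00; Lindqvist 17/28 × $760,500 = 461,732.14.
Rounded to nearest $25: Marchetti $81,475; Vance $27,150; Kowalski $190,125; Lindqvist $461,725. Sum = $760,475.
Difference $760,500 − $760,475 = +$25 applied to Marchetti: Marchetti becomes $81,500.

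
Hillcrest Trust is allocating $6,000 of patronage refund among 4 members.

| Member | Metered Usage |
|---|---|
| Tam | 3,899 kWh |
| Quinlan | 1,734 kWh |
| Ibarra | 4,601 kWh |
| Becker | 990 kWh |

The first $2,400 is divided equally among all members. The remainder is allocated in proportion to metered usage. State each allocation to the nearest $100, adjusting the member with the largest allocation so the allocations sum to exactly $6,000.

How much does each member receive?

First tranche $2,400 split equally: $600 each.
Remainder $3,600 by metered usage (total 11,224): Tam 1,250.57 → $1,300; Quinlan 556.17 → $600; Ibarra 1,475.73 → $1,500; Becker 317.53 → $300.
Rounding difference −$100 on remainder applied to Ibarra.
Totals: Tam $600 + $1,300 = $1,900; Quinlan $600 + $600 = $1,200; Ibarra $600 + $1,400 = $2,000; Becker $600 + $300 = $900.

Tam: $1,900 | Quinlan: $1,200 | Ibarra: $2,000 | Becker: $900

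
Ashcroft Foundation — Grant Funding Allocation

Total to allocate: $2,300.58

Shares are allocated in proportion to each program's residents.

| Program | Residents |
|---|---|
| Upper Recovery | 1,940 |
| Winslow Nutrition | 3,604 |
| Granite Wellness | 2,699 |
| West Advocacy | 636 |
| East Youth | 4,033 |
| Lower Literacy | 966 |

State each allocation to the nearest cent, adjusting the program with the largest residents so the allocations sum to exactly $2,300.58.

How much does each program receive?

Upper Recovery: $321.60; Winslow Nutrition: $597.44; Granite Wellness: $447.42; West Advocacy: $105.43; East Youth: $668.55; Lower Literacy: $160.14

Sum of residents: 1,940 + 3,604 + 2,699 + 636 + 4,033 + 966 = 13,878.
Raw shares: Upper Recovery 321.5971; Winslow Nutrition 597.4413; Granite Wellness 447.4179; West Advocacy 105.4308; East Youth 668.5574; Lower Literacy 160.1355.
Rounded to nearest cent: Upper Recovery $321.60; Winslow Nutrition $597.44; Granite Wellness $447.42; West Advocacy $105.43; East Youth $668.56; Lower Literacy $160.14. Sum = $2,300.59.
Difference $2,300.58 − $2,300.59 = −$0.01 applied to largest residents (East Youth): East Youth becomes $668.55.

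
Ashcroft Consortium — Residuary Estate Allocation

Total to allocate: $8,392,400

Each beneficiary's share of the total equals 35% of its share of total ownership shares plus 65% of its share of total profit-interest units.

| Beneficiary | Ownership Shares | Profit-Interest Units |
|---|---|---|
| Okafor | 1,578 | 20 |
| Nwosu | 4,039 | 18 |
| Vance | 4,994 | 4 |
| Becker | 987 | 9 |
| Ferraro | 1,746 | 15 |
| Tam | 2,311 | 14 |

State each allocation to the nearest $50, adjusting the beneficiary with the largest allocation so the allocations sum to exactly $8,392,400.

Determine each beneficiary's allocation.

Ownership shares total 15,655; profit-interest units total 80.
Combined weights (35% ownership shares + 65% profit-interest units): Okafor 0.1978; Nwosu 0.2366; Vance 0.1442; Becker 0.0952; Ferraro 0.1609; Tam 0.1654.
Raw shares: Okafor 1,659,844.37; Nwosu 1,985,224.10; Vance 1,209,774.78; Becker 798,884.58; Ferraro 1,350,424.88; Tam 1,388,247.30.
At nearest $50: Okafor $1,659,850; Nwosu $1,985,200; Vance $1,209,750; Becker $798,900; Ferraro $1,350,400; Tam $1,388,250. Sum = $8,392,350.
Difference $8,392,400 − $8,392,350 = +$50 applied to largest allocation (Nwosu): Nwosu becomes $1,985,250.

Okafor: $1,659,850 · Nwosu: $1,985,250 · Vance: $1,209,750 · Becker: $798,900 · Ferraro: $1,350,400 · Tam: $1,388,250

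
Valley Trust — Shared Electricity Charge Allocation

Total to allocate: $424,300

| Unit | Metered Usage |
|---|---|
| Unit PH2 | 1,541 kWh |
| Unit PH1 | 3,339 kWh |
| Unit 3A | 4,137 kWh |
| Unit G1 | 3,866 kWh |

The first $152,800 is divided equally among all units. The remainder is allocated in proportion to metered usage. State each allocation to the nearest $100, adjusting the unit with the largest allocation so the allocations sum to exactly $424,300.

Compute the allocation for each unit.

Equal tier: $152,800 ÷ 4 = $38,200 apiece.
Remainder $271,500 by metered usage (total 12,883): Unit PH2 32,475.47 → $32,500; Unit PH1 70,367.03 → $70,400; Unit 3A 87,184.31 → $87,200; Unit G1 81,473.18 → $81,500.
Rounding difference −$100 on remainder applied to Unit 3A.
Totals: Unit PH2 $38,200 + $32,500 = $70,700; Unit PH1 $38,200 + $70,400 = $108,600; Unit 3A $38,200 + $87,100 = $125,300; Unit G1 $38,200 + $81,500 = $119,700.

Unit PH2: $70,700 · Unit PH1: $108,600 · Unit 3A: $125,300 · Unit G1: $119,700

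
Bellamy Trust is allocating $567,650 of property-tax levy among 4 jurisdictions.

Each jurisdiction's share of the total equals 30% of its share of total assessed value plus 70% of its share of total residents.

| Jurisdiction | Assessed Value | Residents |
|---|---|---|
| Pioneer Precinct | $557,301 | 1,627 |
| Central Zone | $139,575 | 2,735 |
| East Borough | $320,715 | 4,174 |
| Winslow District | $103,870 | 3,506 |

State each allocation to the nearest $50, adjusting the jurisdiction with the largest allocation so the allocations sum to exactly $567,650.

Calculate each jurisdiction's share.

Assessed value total 1,121,461; residents total 12,042.
Combined weights (30% assessed value + 70% residents): Pioneer Precinct 0.2437; Central Zone 0.1963; East Borough 0.3284; Winslow District 0.2316.
Pro-rata amounts: Pioneer Precinct 138,313.54; Central Zone 111,442.57; East Borough 186,432.16; Winslow District 131,461.74.
At nearest $50: Pioneer Precinct $138,300; Central Zone $111,450; East Borough $186,450; Winslow District $131,450. Sum = $567,650.
Sum already equals the total — no adjustment.

Pioneer Precinct: $138,300; Central Zone: $111,450; East Borough: $186,450; Winslow District: $131,450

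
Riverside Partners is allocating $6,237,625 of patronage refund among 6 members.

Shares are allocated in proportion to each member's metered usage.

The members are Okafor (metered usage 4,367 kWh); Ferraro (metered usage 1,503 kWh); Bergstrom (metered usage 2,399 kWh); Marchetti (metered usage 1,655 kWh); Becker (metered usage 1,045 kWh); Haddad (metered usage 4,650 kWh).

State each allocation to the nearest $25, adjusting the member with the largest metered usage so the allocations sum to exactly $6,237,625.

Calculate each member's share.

Okafor: $1,744,000 · Ferraro: $600,250 · Bergstrom: $958,075 · Marchetti: $660,950 · Becker: $417,325 · Haddad: $1,857,025

Total metered usage = 4,367 + 1,503 + 2,399 + 1,655 + 1,045 + 4,650 = 15,619.
Unrounded shares: Okafor 1,744,011.04; Ferraro 600,240.12; Bergstrom 958,067.89; Marchetti 660,943.04; Becker 417,332.62; Haddad 1,857,030.30.
At nearest $25: Okafor $1,744,000; Ferraro $600,250; Bergstrom $958,075; Marchetti $660,950; Becker $417,325; Haddad $1,857,025. Sum = $6,237,625.
Rounded total matches; no reconciliation needed.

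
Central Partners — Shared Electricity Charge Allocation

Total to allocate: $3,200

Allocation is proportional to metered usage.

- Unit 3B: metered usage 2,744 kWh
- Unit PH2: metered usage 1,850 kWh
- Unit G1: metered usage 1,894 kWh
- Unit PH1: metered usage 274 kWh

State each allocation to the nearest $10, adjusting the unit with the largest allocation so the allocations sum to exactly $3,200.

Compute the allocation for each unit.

Unit 3B: $1,290 | Unit PH2: $880 | Unit G1: $900 | Unit PH1: $130

Combined metered usage = 6,762.
Raw shares: Unit 3B 2,744/6,762 × $3,200 = 1,298.55; Unit PH2 1,850/6,762 × $3,200 = 875.48; Unit G1 1,894/6,762 × $3,200 = 896.30; Unit PH1 274/6,762 × $3,200 = 129.67.
After rounding ($10): Unit 3B $1,300; Unit PH2 $880; Unit G1 $900; Unit PH1 $130. Sum = $3,210.
Difference $3,200 − $3,210 = −$10 applied to largest allocation (Unit 3B): Unit 3B becomes $1,290.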